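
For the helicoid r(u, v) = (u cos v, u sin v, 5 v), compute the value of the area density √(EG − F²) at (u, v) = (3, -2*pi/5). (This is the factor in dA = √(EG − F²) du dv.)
√(EG − F²)|_{(3, -2*pi/5)} = sqrt(34)

E = 1, F = 0, G = u^2 + 25, so EG − F² = u^2 + 25. Taking the positive square root: √(EG − F²) = sqrt(u^2 + 25). At (u, v) = (3, -2*pi/5): sqrt(34).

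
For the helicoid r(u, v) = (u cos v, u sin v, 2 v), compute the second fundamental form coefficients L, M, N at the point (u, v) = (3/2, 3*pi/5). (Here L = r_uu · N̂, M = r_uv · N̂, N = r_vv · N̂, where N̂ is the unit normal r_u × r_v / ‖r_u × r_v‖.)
L = 0;  M = -4/5;  N = 0

Compute the unit normal N̂(u, v) = (2*sin(v)/sqrt(u^2 + 4), -2*cos(v)/sqrt(u^2 + 4), u/sqrt(u^2 + 4)), and the second partials r_uu, r_uv, r_vv. Take dot products:
  L(u, v) = r_uu · N̂ = 0,
  M(u, v) = r_uv · N̂ = -2/sqrt(u^2 + 4),
  N(u, v) = r_vv · N̂ = 0.
Evaluating at (u, v) = (3/2, 3*pi/5):
  L = 0, M = -4/5, N = 0.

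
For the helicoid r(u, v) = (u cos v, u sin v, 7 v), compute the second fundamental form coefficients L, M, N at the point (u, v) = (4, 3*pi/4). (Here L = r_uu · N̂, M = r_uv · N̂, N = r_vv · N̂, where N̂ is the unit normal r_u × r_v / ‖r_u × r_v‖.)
L = 0;  M = -7*sqrt(65)/65;  N = 0

Compute the unit normal N̂(u, v) = (7*sin(v)/sqrt(u^2 + 49), -7*cos(v)/sqrt(u^2 + 49), u/sqrt(u^2 + 49)), and the second partials r_uu, r_uv, r_vv. Take dot products:
  L(u, v) = r_uu · N̂ = 0,
  M(u, v) = r_uv · N̂ = -7/sqrt(u^2 + 49),
  N(u, v) = r_vv · N̂ = 0.
Evaluating at (u, v) = (4, 3*pi/4):
  L = 0, M = -7*sqrt(65)/65, N = 0.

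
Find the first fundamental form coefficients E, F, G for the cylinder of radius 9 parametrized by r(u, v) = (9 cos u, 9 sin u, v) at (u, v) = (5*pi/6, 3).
E = 81;  F = 0;  G = 1

Partials: r_u = (-9*sin(u), 9*cos(u), 0), r_v = (0, 0, 1). As functions of (u, v):
  E = r_u · r_u = 81,
  F = r_u · r_v = 0,
  G = r_v · r_v = 1.
Evaluating at (u, v) = (5*pi/6, 3): E = 81, F = 0, G = 1.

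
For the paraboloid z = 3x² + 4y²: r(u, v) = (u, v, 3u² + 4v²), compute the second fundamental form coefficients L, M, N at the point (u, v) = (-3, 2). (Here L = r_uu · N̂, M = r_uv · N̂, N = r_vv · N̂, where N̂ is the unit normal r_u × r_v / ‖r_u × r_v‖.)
L = 6*sqrt(581)/581;  M = 0;  N = 8*sqrt(581)/581

Compute the unit normal N̂(u, v) = (-6*u/sqrt(36*u^2 + 64*v^2 + 1), -8*v/sqrt(36*u^2 + 64*v^2 + 1), 1/sqrt(36*u^2 + 64*v^2 + 1)), and the second partials r_uu, r_uv, r_vv. Take dot products:
  L(u, v) = r_uu · N̂ = 6/sqrt(36*u^2 + 64*v^2 + 1),
  M(u, v) = r_uv · N̂ = 0,
  N(u, v) = r_vv · N̂ = 8/sqrt(36*u^2 + 64*v^2 + 1).
Evaluating at (u, v) = (-3, 2):
  L = 6*sqrt(581)/581, M = 0, N = 8*sqrt(581)/581.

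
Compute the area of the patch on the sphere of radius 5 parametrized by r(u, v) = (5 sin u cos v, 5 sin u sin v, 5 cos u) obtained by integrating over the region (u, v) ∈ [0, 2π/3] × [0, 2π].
Area = 75*pi

Area = ∫∫ √(EG − F²) du dv with √(EG − F²) = 25*Abs(sin(u)). Integrating over [0, 2π/3] × [0, 2π] gives 75*pi.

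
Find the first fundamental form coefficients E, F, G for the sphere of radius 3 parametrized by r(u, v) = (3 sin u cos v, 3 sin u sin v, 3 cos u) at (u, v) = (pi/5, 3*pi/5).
E = 9;  F = 0;  G = 45/8 - 9*sqrt(5)/8

Partials: r_u = (3*cos(u)*cos(v), 3*sin(v)*cos(u), -3*sin(u)), r_v = (-3*sin(u)*sin(v), 3*sin(u)*cos(v), 0). As functions of (u, v):
  E = r_u · r_u = 9,
  F = r_u · r_v = 0,
  G = r_v · r_v = 9*sin(u)^2.
Evaluating at (u, v) = (pi/5, 3*pi/5): E = 9, F = 0, G = 45/8 - 9*sqrt(5)/8.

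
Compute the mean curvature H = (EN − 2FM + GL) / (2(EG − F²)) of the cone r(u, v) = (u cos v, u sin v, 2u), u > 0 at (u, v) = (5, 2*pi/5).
H = sqrt(5)/25

With E = 5, F = 0, G = u^2, L = 0, M = 0, N = 2*sqrt(5)*u^2/(5*Abs(u)), assemble
  H = (EN − 2FM + GL) / (2(EG − F²)) = sqrt(5)/(5*Abs(u)).
At (u, v) = (5, 2*pi/5): H = sqrt(5)/25.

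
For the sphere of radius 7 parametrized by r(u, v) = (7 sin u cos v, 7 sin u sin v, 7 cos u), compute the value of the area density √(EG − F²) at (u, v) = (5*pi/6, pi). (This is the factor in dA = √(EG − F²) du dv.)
√(EG − F²)|_{(5*pi/6, pi)} = 49/2

E = 49, F = 0, G = 49*sin(u)^2, so EG − F² = 2401*sin(u)^2. Taking the positive square root: √(EG − F²) = 49*Abs(sin(u)). At (u, v) = (5*pi/6, pi): 49/2.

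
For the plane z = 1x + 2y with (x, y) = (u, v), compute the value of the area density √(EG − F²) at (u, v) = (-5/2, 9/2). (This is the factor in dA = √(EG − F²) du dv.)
√(EG − F²)|_{(-5/2, 9/2)} = sqrt(6)

E = 2, F = 2, G = 5, so EG − F² = 6. Taking the positive square root: √(EG − F²) = sqrt(6). At (u, v) = (-5/2, 9/2): sqrt(6).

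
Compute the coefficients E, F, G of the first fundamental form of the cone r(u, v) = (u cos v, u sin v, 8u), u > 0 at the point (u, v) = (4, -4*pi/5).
E = 65;  F = 0;  G = 16

Partials: r_u = (cos(v), sin(v), 8), r_v = (-u*sin(v), u*cos(v), 0). As functions of (u, v):
  E = r_u · r_u = 65,
  F = r_u · r_v = 0,
  G = r_v · r_v = u^2.
Evaluating at (u, v) = (4, -4*pi/5): E = 65, F = 0, G = 16.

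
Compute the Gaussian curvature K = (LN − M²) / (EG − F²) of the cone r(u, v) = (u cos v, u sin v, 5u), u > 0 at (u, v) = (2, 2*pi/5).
K = 0

Coefficients of the first fundamental form: E = 26, F = 0, G = u^2.
Coefficients of the second fundamental form: L = 0, M = 0, N = 5*sqrt(26)*u^2/(26*Abs(u)).
Assemble K = (LN − M²)/(EG − F²) = 0. At (u, v) = (2, 2*pi/5): K = 0.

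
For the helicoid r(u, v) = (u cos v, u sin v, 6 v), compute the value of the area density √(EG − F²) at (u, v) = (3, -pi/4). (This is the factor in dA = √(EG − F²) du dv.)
√(EG − F²)|_{(3, -pi/4)} = 3*sqrt(5)

E = 1, F = 0, G = u^2 + 36, so EG − F² = u^2 + 36. Taking the positive square root: √(EG − F²) = sqrt(u^2 + 36). At (u, v) = (3, -pi/4): 3*sqrt(5).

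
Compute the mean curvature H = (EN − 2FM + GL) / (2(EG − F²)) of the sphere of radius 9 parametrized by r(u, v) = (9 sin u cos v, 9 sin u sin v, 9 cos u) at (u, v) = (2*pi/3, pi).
H = -1/9

With E = 81, F = 0, G = 81*sin(u)^2, L = -9*sin(u)/Abs(sin(u)), M = 0, N = -9*sin(u)^3/Abs(sin(u)), assemble
  H = (EN − 2FM + GL) / (2(EG − F²)) = -sin(u)/(9*Abs(sin(u))).
At (u, v) = (2*pi/3, pi): H = -1/9.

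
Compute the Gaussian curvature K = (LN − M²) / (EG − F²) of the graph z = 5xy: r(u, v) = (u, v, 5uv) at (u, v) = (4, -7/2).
K = -400/8003241

Coefficients of the first fundamental form: E = 25*v^2 + 1, F = 25*u*v, G = 25*u^2 + 1.
Coefficients of the second fundamental form: L = 0, M = 5/sqrt(25*u^2 + 25*v^2 + 1), N = 0.
Assemble K = (LN − M²)/(EG − F²) = -25/(625*u^4 + 1250*u^2*v^2 + 50*u^2 + 625*v^4 + 50*v^2 + 1). At (u, v) = (4, -7/2): K = -400/8003241.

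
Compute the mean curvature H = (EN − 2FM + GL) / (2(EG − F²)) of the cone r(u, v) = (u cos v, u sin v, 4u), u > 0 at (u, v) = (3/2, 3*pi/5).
H = 4*sqrt(17)/51

With E = 17, F = 0, G = u^2, L = 0, M = 0, N = 4*sqrt(17)*u^2/(17*Abs(u)), assemble
  H = (EN − 2FM + GL) / (2(EG − F²)) = 2*sqrt(17)/(17*Abs(u)).
At (u, v) = (3/2, 3*pi/5): H = 4*sqrt(17)/51.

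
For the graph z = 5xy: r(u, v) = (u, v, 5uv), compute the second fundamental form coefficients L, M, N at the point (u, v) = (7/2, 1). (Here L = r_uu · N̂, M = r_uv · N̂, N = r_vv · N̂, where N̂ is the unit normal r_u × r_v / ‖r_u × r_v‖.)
L = 0;  M = 10*sqrt(1329)/1329;  N = 0

Compute the unit normal N̂(u, v) = (-5*v/sqrt(25*u^2 + 25*v^2 + 1), -5*u/sqrt(25*u^2 + 25*v^2 + 1), 1/sqrt(25*u^2 + 25*v^2 + 1)), and the second partials r_uu, r_uv, r_vv. Take dot products:
  L(u, v) = r_uu · N̂ = 0,
  M(u, v) = r_uv · N̂ = 5/sqrt(25*u^2 + 25*v^2 + 1),
  N(u, v) = r_vv · N̂ = 0.
Evaluating at (u, v) = (7/2, 1):
  L = 0, M = 10*sqrt(1329)/1329, N = 0.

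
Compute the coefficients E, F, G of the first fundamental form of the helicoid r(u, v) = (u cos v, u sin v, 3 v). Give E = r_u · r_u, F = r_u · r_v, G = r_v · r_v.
E = 1;  F = 0;  G = u^2 + 9

Compute partials: r_u = (cos(v), sin(v), 0), r_v = (-u*sin(v), u*cos(v), 3). Then
  E = r_u · r_u = 1,
  F = r_u · r_v = 0,
  G = r_v · r_v = u^2 + 9.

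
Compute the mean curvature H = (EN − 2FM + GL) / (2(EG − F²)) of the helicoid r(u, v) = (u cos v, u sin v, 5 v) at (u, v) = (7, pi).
H = 0

With E = 1, F = 0, G = u^2 + 25, L = 0, M = -5/sqrt(u^2 + 25), N = 0, assemble
  H = (EN − 2FM + GL) / (2(EG − F²)) = 0.
At (u, v) = (7, pi): H = 0.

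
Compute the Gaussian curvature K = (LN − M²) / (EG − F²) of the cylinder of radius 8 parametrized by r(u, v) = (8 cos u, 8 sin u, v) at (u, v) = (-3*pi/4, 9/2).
K = 0

Coefficients of the first fundamental form: E = 64, F = 0, G = 1.
Coefficients of the second fundamental form: L = -8, M = 0, N = 0.
Assemble K = (LN − M²)/(EG − F²) = 0. At (u, v) = (-3*pi/4, 9/2): K = 0.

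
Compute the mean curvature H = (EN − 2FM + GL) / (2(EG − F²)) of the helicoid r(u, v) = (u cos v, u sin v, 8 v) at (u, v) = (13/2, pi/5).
H = 0

With E = 1, F = 0, G = u^2 + 64, L = 0, M = -8/sqrt(u^2 + 64), N = 0, assemble
  H = (EN − 2FM + GL) / (2(EG − F²)) = 0.
At (u, v) = (13/2, pi/5): H = 0.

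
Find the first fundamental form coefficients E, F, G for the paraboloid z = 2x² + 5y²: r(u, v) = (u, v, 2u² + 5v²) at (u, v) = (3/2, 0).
E = 37;  F = 0;  G = 1

Partials: r_u = (1, 0, 4*u), r_v = (0, 1, 10*v). As functions of (u, v):
  E = r_u · r_u = 16*u^2 + 1,
  F = r_u · r_v = 40*u*v,
  G = r_v · r_v = 100*v^2 + 1.
Evaluating at (u, v) = (3/2, 0): E = 37, F = 0, G = 1.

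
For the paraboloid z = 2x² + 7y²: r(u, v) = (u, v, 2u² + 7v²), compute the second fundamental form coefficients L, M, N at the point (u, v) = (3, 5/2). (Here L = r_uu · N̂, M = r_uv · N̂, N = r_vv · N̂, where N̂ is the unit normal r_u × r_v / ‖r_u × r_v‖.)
L = 2*sqrt(1370)/685;  M = 0;  N = 7*sqrt(1370)/685

Compute the unit normal N̂(u, v) = (-4*u/sqrt(16*u^2 + 196*v^2 + 1), -14*v/sqrt(16*u^2 + 196*v^2 + 1), 1/sqrt(16*u^2 + 196*v^2 + 1)), and the second partials r_uu, r_uv, r_vv. Take dot products:
  L(u, v) = r_uu · N̂ = 4/sqrt(16*u^2 + 196*v^2 + 1),
  M(u, v) = r_uv · N̂ = 0,
  N(u, v) = r_vv · N̂ = 14/sqrt(16*u^2 + 196*v^2 + 1).
Evaluating at (u, v) = (3, 5/2):
  L = 2*sqrt(1370)/685, M = 0, N = 7*sqrt(1370)/685.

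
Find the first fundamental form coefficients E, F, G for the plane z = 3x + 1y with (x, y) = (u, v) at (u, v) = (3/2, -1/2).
E = 10;  F = 3;  G = 2

Partials: r_u = (1, 0, 3), r_v = (0, 1, 1). As functions of (u, v):
  E = r_u · r_u = 10,
  F = r_u · r_v = 3,
  G = r_v · r_v = 2.
Evaluating at (u, v) = (3/2, -1/2): E = 10, F = 3, G = 2.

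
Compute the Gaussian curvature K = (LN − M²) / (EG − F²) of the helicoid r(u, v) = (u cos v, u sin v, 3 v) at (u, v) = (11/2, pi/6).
K = -144/24649

Coefficients of the first fundamental form: E = 1, F = 0, G = u^2 + 9.
Coefficients of the second fundamental form: L = 0, M = -3/sqrt(u^2 + 9), N = 0.
Assemble K = (LN − M²)/(EG − F²) = -9/(u^2 + 9)^2. At (u, v) = (11/2, pi/6): K = -144/24649.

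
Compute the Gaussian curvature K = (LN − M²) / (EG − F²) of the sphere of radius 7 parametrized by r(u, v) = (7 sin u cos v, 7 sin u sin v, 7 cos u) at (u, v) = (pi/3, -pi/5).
K = 1/49

Coefficients of the first fundamental form: E = 49, F = 0, G = 49*sin(u)^2.
Coefficients of the second fundamental form: L = -7*sin(u)/Abs(sin(u)), M = 0, N = -7*sin(u)^3/Abs(sin(u)).
Assemble K = (LN − M²)/(EG − F²) = 1/49. At (u, v) = (pi/3, -pi/5): K = 1/49.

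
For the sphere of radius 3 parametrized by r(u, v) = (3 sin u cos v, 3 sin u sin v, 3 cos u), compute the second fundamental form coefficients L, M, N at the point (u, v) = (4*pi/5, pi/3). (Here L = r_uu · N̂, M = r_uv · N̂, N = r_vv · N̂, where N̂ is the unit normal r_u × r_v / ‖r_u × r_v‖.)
L = -3;  M = 0;  N = -15/8 + 3*sqrt(5)/8

Compute the unit normal N̂(u, v) = (sin(u)^2*cos(v)/Abs(sin(u)), sin(u)^2*sin(v)/Abs(sin(u)), sin(2*u)/(2*Abs(sin(u)))), and the second partials r_uu, r_uv, r_vv. Take dot products:
  L(u, v) = r_uu · N̂ = -3*sin(u)/Abs(sin(u)),
  M(u, v) = r_uv · N̂ = 0,
  N(u, v) = r_vv · N̂ = -3*sin(u)^3/Abs(sin(u)).
Evaluating at (u, v) = (4*pi/5, pi/3):
  L = -3, M = 0, N = -15/8 + 3*sqrt(5)/8.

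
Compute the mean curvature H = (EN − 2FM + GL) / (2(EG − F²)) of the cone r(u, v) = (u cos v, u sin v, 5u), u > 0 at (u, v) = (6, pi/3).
H = 5*sqrt(26)/312

With E = 26, F = 0, G = u^2, L = 0, M = 0, N = 5*sqrt(26)*u^2/(26*Abs(u)), assemble
  H = (EN − 2FM + GL) / (2(EG − F²)) = 5*sqrt(26)/(52*Abs(u)).
At (u, v) = (6, pi/3): H = 5*sqrt(26)/312.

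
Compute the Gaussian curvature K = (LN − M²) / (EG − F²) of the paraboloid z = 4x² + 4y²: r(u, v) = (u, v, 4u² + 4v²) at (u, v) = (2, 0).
K = 64/66049

Coefficients of the first fundamental form: E = 64*u^2 + 1, F = 64*u*v, G = 64*v^2 + 1.
Coefficients of the second fundamental form: L = 8/sqrt(64*u^2 + 64*v^2 + 1), M = 0, N = 8/sqrt(64*u^2 + 64*v^2 + 1).
Assemble K = (LN − M²)/(EG − F²) = 64/(4096*u^4 + 8192*u^2*v^2 + 128*u^2 + 4096*v^4 + 128*v^2 + 1). At (u, v) = (2, 0): K = 64/66049.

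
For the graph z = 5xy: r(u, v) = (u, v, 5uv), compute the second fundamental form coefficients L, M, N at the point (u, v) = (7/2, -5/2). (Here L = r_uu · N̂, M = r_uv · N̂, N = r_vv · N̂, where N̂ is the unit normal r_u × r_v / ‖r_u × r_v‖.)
L = 0;  M = 5*sqrt(206)/309;  N = 0

Compute the unit normal N̂(u, v) = (-5*v/sqrt(25*u^2 + 25*v^2 + 1), -5*u/sqrt(25*u^2 + 25*v^2 + 1), 1/sqrt(25*u^2 + 25*v^2 + 1)), and the second partials r_uu, r_uv, r_vv. Take dot products:
  L(u, v) = r_uu · N̂ = 0,
  M(u, v) = r_uv · N̂ = 5/sqrt(25*u^2 + 25*v^2 + 1),
  N(u, v) = r_vv · N̂ = 0.
Evaluating at (u, v) = (7/2, -5/2):
  L = 0, M = 5*sqrt(206)/309, N = 0.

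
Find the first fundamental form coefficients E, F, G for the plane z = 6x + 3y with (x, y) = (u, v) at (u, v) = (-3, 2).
E = 37;  F = 18;  G = 10

Partials: r_u = (1, 0, 6), r_v = (0, 1, 3). As functions of (u, v):
  E = r_u · r_u = 37,
  F = r_u · r_v = 18,
  G = r_v · r_v = 10.
Evaluating at (u, v) = (-3, 2): E = 37, F = 18, G = 10.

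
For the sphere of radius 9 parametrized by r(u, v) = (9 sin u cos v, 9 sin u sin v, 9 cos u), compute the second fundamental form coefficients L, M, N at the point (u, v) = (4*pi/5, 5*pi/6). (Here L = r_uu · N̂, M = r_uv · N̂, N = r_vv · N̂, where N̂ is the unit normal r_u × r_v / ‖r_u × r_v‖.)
L = -9;  M = 0;  N = -45/8 + 9*sqrt(5)/8

Compute the unit normal N̂(u, v) = (sin(u)^2*cos(v)/Abs(sin(u)), sin(u)^2*sin(v)/Abs(sin(u)), sin(2*u)/(2*Abs(sin(u)))), and the second partials r_uu, r_uv, r_vv. Take dot products:
  L(u, v) = r_uu · N̂ = -9*sin(u)/Abs(sin(u)),
  M(u, v) = r_uv · N̂ = 0,
  N(u, v) = r_vv · N̂ = -9*sin(u)^3/Abs(sin(u)).
Evaluating at (u, v) = (4*pi/5, 5*pi/6):
  L = -9, M = 0, N = -45/8 + 9*sqrt(5)/8.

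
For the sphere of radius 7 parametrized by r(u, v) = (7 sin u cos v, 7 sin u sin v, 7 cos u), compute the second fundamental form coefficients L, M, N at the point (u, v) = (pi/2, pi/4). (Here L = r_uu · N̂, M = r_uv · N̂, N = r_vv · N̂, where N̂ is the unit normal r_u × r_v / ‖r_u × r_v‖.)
L = -7;  M = 0;  N = -7

Compute the unit normal N̂(u, v) = (sin(u)^2*cos(v)/Abs(sin(u)), sin(u)^2*sin(v)/Abs(sin(u)), sin(2*u)/(2*Abs(sin(u)))), and the second partials r_uu, r_uv, r_vv. Take dot products:
  L(u, v) = r_uu · N̂ = -7*sin(u)/Abs(sin(u)),
  M(u, v) = r_uv · N̂ = 0,
  N(u, v) = r_vv · N̂ = -7*sin(u)^3/Abs(sin(u)).
Evaluating at (u, v) = (pi/2, pi/4):
  L = -7, M = 0, N = -7.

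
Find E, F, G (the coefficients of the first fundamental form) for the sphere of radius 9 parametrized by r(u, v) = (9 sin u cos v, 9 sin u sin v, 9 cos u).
E = 81;  F = 0;  G = 81*sin(u)^2

Compute partials: r_u = (9*cos(u)*cos(v), 9*sin(v)*cos(u), -9*sin(u)), r_v = (-9*sin(u)*sin(v), 9*sin(u)*cos(v), 0). Then
  E = r_u · r_u = 81,
  F = r_u · r_v = 0,
  G = r_v · r_v = 81*sin(u)^2.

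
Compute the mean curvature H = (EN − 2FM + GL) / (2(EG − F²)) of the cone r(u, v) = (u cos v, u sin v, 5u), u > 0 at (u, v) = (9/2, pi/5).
H = 5*sqrt(26)/234

With E = 26, F = 0, G = u^2, L = 0, M = 0, N = 5*sqrt(26)*u^2/(26*Abs(u)), assemble
  H = (EN − 2FM + GL) / (2(EG − F²)) = 5*sqrt(26)/(52*Abs(u)).
At (u, v) = (9/2, pi/5): H = 5*sqrt(26)/234.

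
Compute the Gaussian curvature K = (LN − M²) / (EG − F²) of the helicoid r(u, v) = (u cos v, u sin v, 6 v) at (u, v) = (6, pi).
K = -1/144

Coefficients of the first fundamental form: E = 1, F = 0, G = u^2 + 36.
Coefficients of the second fundamental form: L = 0, M = -6/sqrt(u^2 + 36), N = 0.
Assemble K = (LN − M²)/(EG − F²) = -36/(u^2 + 36)^2. At (u, v) = (6, pi): K = -1/144.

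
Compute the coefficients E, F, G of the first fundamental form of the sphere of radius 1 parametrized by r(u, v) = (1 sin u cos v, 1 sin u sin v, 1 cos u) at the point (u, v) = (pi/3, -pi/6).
E = 1;  F = 0;  G = 3/4

Partials: r_u = (cos(u)*cos(v), sin(v)*cos(u), -sin(u)), r_v = (-sin(u)*sin(v), sin(u)*cos(v), 0). As functions of (u, v):
  E = r_u · r_u = 1,
  F = r_u · r_v = 0,
  G = r_v · r_v = sin(u)^2.
Evaluating at (u, v) = (pi/3, -pi/6): E = 1, F = 0, G = 3/4.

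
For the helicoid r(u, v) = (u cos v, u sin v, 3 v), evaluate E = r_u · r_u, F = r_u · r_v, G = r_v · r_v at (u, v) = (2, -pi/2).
E = 1;  F = 0;  G = 13

Partials: r_u = (cos(v), sin(v), 0), r_v = (-u*sin(v), u*cos(v), 3). As functions of (u, v):
  E = r_u · r_u = 1,
  F = r_u · r_v = 0,
  G = r_v · r_v = u^2 + 9.
Evaluating at (u, v) = (2, -pi/2): E = 1, F = 0, G = 13.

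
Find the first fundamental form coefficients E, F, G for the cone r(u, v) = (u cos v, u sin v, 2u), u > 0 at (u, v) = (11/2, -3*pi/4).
E = 5;  F = 0;  G = 121/4

Partials: r_u = (cos(v), sin(v), 2), r_v = (-u*sin(v), u*cos(v), 0). As functions of (u, v):
  E = r_u · r_u = 5,
  F = r_u · r_v = 0,
  G = r_v · r_v = u^2.
Evaluating at (u, v) = (11/2, -3*pi/4): E = 5, F = 0, G = 121/4.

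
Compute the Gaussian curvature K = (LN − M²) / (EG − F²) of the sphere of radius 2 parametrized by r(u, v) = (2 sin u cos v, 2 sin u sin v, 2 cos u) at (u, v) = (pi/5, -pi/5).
K = 1/4

Coefficients of the first fundamental form: E = 4, F = 0, G = 4*sin(u)^2.
Coefficients of the second fundamental form: L = -2*sin(u)/Abs(sin(u)), M = 0, N = -2*sin(u)^3/Abs(sin(u)).
Assemble K = (LN − M²)/(EG − F²) = 1/4. At (u, v) = (pi/5, -pi/5): K = 1/4.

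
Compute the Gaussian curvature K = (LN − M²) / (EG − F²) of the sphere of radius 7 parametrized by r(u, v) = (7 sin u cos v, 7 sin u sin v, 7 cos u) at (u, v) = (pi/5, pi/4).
K = 1/49

Coefficients of the first fundamental form: E = 49, F = 0, G = 49*sin(u)^2.
Coefficients of the second fundamental form: L = -7*sin(u)/Abs(sin(u)), M = 0, N = -7*sin(u)^3/Abs(sin(u)).
Assemble K = (LN − M²)/(EG − F²) = 1/49. At (u, v) = (pi/5, pi/4): K = 1/49.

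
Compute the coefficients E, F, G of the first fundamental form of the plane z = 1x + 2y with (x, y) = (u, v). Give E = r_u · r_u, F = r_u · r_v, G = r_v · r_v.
E = 2;  F = 2;  G = 5

Compute partials: r_u = (1, 0, 1), r_v = (0, 1, 2). Then
  E = r_u · r_u = 2,
  F = r_u · r_v = 2,
  G = r_v · r_v = 5.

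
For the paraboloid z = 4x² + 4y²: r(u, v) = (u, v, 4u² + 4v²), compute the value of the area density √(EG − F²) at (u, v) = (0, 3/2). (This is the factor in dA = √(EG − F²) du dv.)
√(EG − F²)|_{(0, 3/2)} = sqrt(145)

E = 64*u^2 + 1, F = 64*u*v, G = 64*v^2 + 1, so EG − F² = 64*u^2 + 64*v^2 + 1. Taking the positive square root: √(EG − F²) = sqrt(64*u^2 + 64*v^2 + 1). At (u, v) = (0, 3/2): sqrt(145).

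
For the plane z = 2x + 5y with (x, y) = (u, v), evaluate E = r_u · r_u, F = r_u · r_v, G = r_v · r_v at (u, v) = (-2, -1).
E = 5;  F = 10;  G = 26

Partials: r_u = (1, 0, 2), r_v = (0, 1, 5). As functions of (u, v):
  E = r_u · r_u = 5,
  F = r_u · r_v = 10,
  G = r_v · r_v = 26.
Evaluating at (u, v) = (-2, -1): E = 5, F = 10, G = 26.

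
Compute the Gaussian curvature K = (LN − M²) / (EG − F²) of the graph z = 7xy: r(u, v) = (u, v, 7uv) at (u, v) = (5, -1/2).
K = -784/24532209

Coefficients of the first fundamental form: E = 49*v^2 + 1, F = 49*u*v, G = 49*u^2 + 1.
Coefficients of the second fundamental form: L = 0, M = 7/sqrt(49*u^2 + 49*v^2 + 1), N = 0.
Assemble K = (LN − M²)/(EG − F²) = -49/(2401*u^4 + 4802*u^2*v^2 + 98*u^2 + 2401*v^4 + 98*v^2 + 1). At (u, v) = (5, -1/2): K = -784/24532209.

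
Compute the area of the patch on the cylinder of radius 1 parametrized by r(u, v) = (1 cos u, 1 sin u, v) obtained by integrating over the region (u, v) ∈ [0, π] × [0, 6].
Area = 6*pi

Area = ∫∫ √(EG − F²) du dv with √(EG − F²) = 1. Integrating over [0, π] × [0, 6] gives 6*pi.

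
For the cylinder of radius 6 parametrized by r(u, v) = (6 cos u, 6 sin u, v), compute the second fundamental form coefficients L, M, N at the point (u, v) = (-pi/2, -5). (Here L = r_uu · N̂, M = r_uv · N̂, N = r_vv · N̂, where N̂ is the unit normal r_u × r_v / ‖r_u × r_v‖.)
L = -6;  M = 0;  N = 0

Compute the unit normal N̂(u, v) = (cos(u), sin(u), 0), and the second partials r_uu, r_uv, r_vv. Take dot products:
  L(u, v) = r_uu · N̂ = -6,
  M(u, v) = r_uv · N̂ = 0,
  N(u, v) = r_vv · N̂ = 0.
Evaluating at (u, v) = (-pi/2, -5):
  L = -6, M = 0, N = 0.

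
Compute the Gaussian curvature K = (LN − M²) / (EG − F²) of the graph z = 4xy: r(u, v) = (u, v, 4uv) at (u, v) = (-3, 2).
K = -16/43681

Coefficients of the first fundamental form: E = 16*v^2 + 1, F = 16*u*v, G = 16*u^2 + 1.
Coefficients of the second fundamental form: L = 0, M = 4/sqrt(16*u^2 + 16*v^2 + 1), N = 0.
Assemble K = (LN − M²)/(EG − F²) = -16/(256*u^4 + 512*u^2*v^2 + 32*u^2 + 256*v^4 + 32*v^2 + 1). At (u, v) = (-3, 2): K = -16/43681.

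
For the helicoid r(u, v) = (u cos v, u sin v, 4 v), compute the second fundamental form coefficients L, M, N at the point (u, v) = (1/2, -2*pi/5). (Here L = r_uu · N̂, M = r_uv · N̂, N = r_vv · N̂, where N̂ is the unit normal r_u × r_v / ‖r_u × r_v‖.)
L = 0;  M = -8*sqrt(65)/65;  N = 0

Compute the unit normal N̂(u, v) = (4*sin(v)/sqrt(u^2 + 16), -4*cos(v)/sqrt(u^2 + 16), u/sqrt(u^2 + 16)), and the second partials r_uu, r_uv, r_vv. Take dot products:
  L(u, v) = r_uu · N̂ = 0,
  M(u, v) = r_uv · N̂ = -4/sqrt(u^2 + 16),
  N(u, v) = r_vv · N̂ = 0.
Evaluating at (u, v) = (1/2, -2*pi/5):
  L = 0, M = -8*sqrt(65)/65, N = 0.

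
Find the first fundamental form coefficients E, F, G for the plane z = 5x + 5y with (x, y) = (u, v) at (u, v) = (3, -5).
E = 26;  F = 25;  G = 26

Partials: r_u = (1, 0, 5), r_v = (0, 1, 5). As functions of (u, v):
  E = r_u · r_u = 26,
  F = r_u · r_v = 25,
  G = r_v · r_v = 26.
Evaluating at (u, v) = (3, -5): E = 26, F = 25, G = 26.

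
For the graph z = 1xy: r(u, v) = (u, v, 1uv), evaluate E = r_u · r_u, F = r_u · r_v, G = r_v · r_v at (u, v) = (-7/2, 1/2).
E = 5/4;  F = -7/4;  G = 53/4

Partials: r_u = (1, 0, v), r_v = (0, 1, u). As functions of (u, v):
  E = r_u · r_u = v^2 + 1,
  F = r_u · r_v = u*v,
  G = r_v · r_v = u^2 + 1.
Evaluating at (u, v) = (-7/2, 1/2): E = 5/4, F = -7/4, G = 53/4.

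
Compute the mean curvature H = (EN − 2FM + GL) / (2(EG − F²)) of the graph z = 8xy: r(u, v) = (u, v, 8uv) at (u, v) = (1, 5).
H = -512*sqrt(185)/184815

With E = 64*v^2 + 1, F = 64*u*v, G = 64*u^2 + 1, L = 0, M = 8/sqrt(64*u^2 + 64*v^2 + 1), N = 0, assemble
  H = (EN − 2FM + GL) / (2(EG − F²)) = -512*u*v/(64*u^2 + 64*v^2 + 1)^(3/2).
At (u, v) = (1, 5): H = -512*sqrt(185)/184815.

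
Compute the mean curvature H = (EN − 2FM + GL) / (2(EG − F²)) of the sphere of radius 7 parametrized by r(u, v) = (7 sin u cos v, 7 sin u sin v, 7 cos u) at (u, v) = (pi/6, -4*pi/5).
H = -1/7

With E = 49, F = 0, G = 49*sin(u)^2, L = -7*sin(u)/Abs(sin(u)), M = 0, N = -7*sin(u)^3/Abs(sin(u)), assemble
  H = (EN − 2FM + GL) / (2(EG − F²)) = -sin(u)/(7*Abs(sin(u))).
At (u, v) = (pi/6, -4*pi/5): H = -1/7.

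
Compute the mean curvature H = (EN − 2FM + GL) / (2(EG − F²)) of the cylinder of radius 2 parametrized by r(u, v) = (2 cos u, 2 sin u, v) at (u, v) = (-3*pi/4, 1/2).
H = -1/4

With E = 4, F = 0, G = 1, L = -2, M = 0, N = 0, assemble
  H = (EN − 2FM + GL) / (2(EG − F²)) = -1/4.
At (u, v) = (-3*pi/4, 1/2): H = -1/4.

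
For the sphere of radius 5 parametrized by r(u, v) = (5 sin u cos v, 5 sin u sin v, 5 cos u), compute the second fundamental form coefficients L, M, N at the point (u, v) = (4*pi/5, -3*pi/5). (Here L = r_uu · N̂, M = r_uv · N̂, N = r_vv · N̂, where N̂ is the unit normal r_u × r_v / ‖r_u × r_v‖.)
L = -5;  M = 0;  N = -25/8 + 5*sqrt(5)/8

Compute the unit normal N̂(u, v) = (sin(u)^2*cos(v)/Abs(sin(u)), sin(u)^2*sin(v)/Abs(sin(u)), sin(2*u)/(2*Abs(sin(u)))), and the second partials r_uu, r_uv, r_vv. Take dot products:
  L(u, v) = r_uu · N̂ = -5*sin(u)/Abs(sin(u)),
  M(u, v) = r_uv · N̂ = 0,
  N(u, v) = r_vv · N̂ = -5*sin(u)^3/Abs(sin(u)).
Evaluating at (u, v) = (4*pi/5, -3*pi/5):
  L = -5, M = 0, N = -25/8 + 5*sqrt(5)/8.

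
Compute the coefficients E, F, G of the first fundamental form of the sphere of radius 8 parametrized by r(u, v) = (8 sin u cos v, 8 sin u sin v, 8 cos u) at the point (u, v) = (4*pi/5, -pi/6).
E = 64;  F = 0;  G = 40 - 8*sqrt(5)

Partials: r_u = (8*cos(u)*cos(v), 8*sin(v)*cos(u), -8*sin(u)), r_v = (-8*sin(u)*sin(v), 8*sin(u)*cos(v), 0). As functions of (u, v):
  E = r_u · r_u = 64,
  F = r_u · r_v = 0,
  G = r_v · r_v = 64*sin(u)^2.
Evaluating at (u, v) = (4*pi/5, -pi/6): E = 64, F = 0, G = 40 - 8*sqrt(5).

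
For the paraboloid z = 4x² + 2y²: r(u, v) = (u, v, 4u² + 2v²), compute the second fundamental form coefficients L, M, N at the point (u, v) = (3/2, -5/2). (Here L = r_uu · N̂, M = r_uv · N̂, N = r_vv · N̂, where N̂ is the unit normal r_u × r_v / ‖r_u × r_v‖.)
L = 8*sqrt(5)/35;  M = 0;  N = 4*sqrt(5)/35

Compute the unit normal N̂(u, v) = (-8*u/sqrt(64*u^2 + 16*v^2 + 1), -4*v/sqrt(64*u^2 + 16*v^2 + 1), 1/sqrt(64*u^2 + 16*v^2 + 1)), and the second partials r_uu, r_uv, r_vv. Take dot products:
  L(u, v) = r_uu · N̂ = 8/sqrt(64*u^2 + 16*v^2 + 1),
  M(u, v) = r_uv · N̂ = 0,
  N(u, v) = r_vv · N̂ = 4/sqrt(64*u^2 + 16*v^2 + 1).
Evaluating at (u, v) = (3/2, -5/2):
  L = 8*sqrt(5)/35, M = 0, N = 4*sqrt(5)/35.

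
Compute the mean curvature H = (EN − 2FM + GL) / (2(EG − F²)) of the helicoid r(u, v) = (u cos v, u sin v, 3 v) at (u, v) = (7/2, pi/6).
H = 0

With E = 1, F = 0, G = u^2 + 9, L = 0, M = -3/sqrt(u^2 + 9), N = 0, assemble
  H = (EN − 2FM + GL) / (2(EG − F²)) = 0.
At (u, v) = (7/2, pi/6): H = 0.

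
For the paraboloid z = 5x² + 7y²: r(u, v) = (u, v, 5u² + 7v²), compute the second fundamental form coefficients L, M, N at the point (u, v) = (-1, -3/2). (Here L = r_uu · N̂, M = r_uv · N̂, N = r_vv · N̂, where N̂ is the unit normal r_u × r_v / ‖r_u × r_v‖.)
L = 5*sqrt(542)/271;  M = 0;  N = 7*sqrt(542)/271

Compute the unit normal N̂(u, v) = (-10*u/sqrt(100*u^2 + 196*v^2 + 1), -14*v/sqrt(100*u^2 + 196*v^2 + 1), 1/sqrt(100*u^2 + 196*v^2 + 1)), and the second partials r_uu, r_uv, r_vv. Take dot products:
  L(u, v) = r_uu · N̂ = 10/sqrt(100*u^2 + 196*v^2 + 1),
  M(u, v) = r_uv · N̂ = 0,
  N(u, v) = r_vv · N̂ = 14/sqrt(100*u^2 + 196*v^2 + 1).
Evaluating at (u, v) = (-1, -3/2):
  L = 5*sqrt(542)/271, M = 0, N = 7*sqrt(542)/271.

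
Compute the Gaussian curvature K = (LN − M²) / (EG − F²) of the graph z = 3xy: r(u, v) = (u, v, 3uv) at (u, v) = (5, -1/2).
K = -144/833569

Coefficients of the first fundamental form: E = 9*v^2 + 1, F = 9*u*v, G = 9*u^2 + 1.
Coefficients of the second fundamental form: L = 0, M = 3/sqrt(9*u^2 + 9*v^2 + 1), N = 0.
Assemble K = (LN − M²)/(EG − F²) = -9/(81*u^4 + 162*u^2*v^2 + 18*u^2 + 81*v^4 + 18*v^2 + 1). At (u, v) = (5, -1/2): K = -144/833569.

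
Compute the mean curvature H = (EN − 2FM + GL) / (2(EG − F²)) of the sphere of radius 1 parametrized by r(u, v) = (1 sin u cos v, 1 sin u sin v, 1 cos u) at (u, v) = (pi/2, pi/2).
H = -1

With E = 1, F = 0, G = sin(u)^2, L = -sin(u)/Abs(sin(u)), M = 0, N = -sin(u)^3/Abs(sin(u)), assemble
  H = (EN − 2FM + GL) / (2(EG − F²)) = -sin(u)/Abs(sin(u)).
At (u, v) = (pi/2, pi/2): H = -1.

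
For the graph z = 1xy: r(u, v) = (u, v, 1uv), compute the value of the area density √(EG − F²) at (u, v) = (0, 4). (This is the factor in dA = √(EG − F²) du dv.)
√(EG − F²)|_{(0, 4)} = sqrt(17)

E = v^2 + 1, F = u*v, G = u^2 + 1, so EG − F² = u^2 + v^2 + 1. Taking the positive square root: √(EG − F²) = sqrt(u^2 + v^2 + 1). At (u, v) = (0, 4): sqrt(17).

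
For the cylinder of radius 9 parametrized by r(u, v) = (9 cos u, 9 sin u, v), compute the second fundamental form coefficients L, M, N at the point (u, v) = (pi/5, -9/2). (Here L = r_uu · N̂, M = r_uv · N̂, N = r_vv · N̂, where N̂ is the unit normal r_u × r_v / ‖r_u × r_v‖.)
L = -9;  M = 0;  N = 0

Compute the unit normal N̂(u, v) = (cos(u), sin(u), 0), and the second partials r_uu, r_uv, r_vv. Take dot products:
  L(u, v) = r_uu · N̂ = -9,
  M(u, v) = r_uv · N̂ = 0,
  N(u, v) = r_vv · N̂ = 0.
Evaluating at (u, v) = (pi/5, -9/2):
  L = -9, M = 0, N = 0.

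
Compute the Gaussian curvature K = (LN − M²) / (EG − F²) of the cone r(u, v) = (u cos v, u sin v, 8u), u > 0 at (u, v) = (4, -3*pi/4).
K = 0

Coefficients of the first fundamental form: E = 65, F = 0, G = u^2.
Coefficients of the second fundamental form: L = 0, M = 0, N = 8*sqrt(65)*u^2/(65*Abs(u)).
Assemble K = (LN − M²)/(EG − F²) = 0. At (u, v) = (4, -3*pi/4): K = 0.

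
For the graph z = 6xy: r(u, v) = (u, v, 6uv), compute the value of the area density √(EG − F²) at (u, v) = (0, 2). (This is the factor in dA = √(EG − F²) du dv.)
√(EG − F²)|_{(0, 2)} = sqrt(145)

E = 36*v^2 + 1, F = 36*u*v, G = 36*u^2 + 1, so EG − F² = 36*u^2 + 36*v^2 + 1. Taking the positive square root: √(EG − F²) = sqrt(36*u^2 + 36*v^2 + 1). At (u, v) = (0, 2): sqrt(145).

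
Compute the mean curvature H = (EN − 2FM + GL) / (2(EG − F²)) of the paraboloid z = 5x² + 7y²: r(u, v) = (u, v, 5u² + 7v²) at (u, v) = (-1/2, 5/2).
H = 2104*sqrt(139)/173889

With E = 100*u^2 + 1, F = 140*u*v, G = 196*v^2 + 1, L = 10/sqrt(100*u^2 + 196*v^2 + 1), M = 0, N = 14/sqrt(100*u^2 + 196*v^2 + 1), assemble
  H = (EN − 2FM + GL) / (2(EG − F²)) = 4*(175*u^2 + 245*v^2 + 3)/(100*u^2 + 196*v^2 + 1)^(3/2).
At (u, v) = (-1/2, 5/2): H = 2104*sqrt(139)/173889.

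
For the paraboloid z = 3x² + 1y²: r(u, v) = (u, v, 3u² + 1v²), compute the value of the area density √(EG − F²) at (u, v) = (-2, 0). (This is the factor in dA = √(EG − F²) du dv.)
√(EG − F²)|_{(-2, 0)} = sqrt(145)

E = 36*u^2 + 1, F = 12*u*v, G = 4*v^2 + 1, so EG − F² = 36*u^2 + 4*v^2 + 1. Taking the positive square root: √(EG − F²) = sqrt(36*u^2 + 4*v^2 + 1). At (u, v) = (-2, 0): sqrt(145).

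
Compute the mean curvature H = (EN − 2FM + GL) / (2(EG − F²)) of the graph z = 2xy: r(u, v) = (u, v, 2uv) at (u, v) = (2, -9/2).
H = 18*sqrt(2)/343

With E = 4*v^2 + 1, F = 4*u*v, G = 4*u^2 + 1, L = 0, M = 2/sqrt(4*u^2 + 4*v^2 + 1), N = 0, assemble
  H = (EN − 2FM + GL) / (2(EG − F²)) = -8*u*v/(4*u^2 + 4*v^2 + 1)^(3/2).
At (u, v) = (2, -9/2): H = 18*sqrt(2)/343.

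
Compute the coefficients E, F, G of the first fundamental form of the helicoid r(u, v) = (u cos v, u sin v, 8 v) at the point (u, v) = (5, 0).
E = 1;  F = 0;  G = 89

Partials: r_u = (cos(v), sin(v), 0), r_v = (-u*sin(v), u*cos(v), 8). As functions of (u, v):
  E = r_u · r_u = 1,
  F = r_u · r_v = 0,
  G = r_v · r_v = u^2 + 64.
Evaluating at (u, v) = (5, 0): E = 1, F = 0, G = 89.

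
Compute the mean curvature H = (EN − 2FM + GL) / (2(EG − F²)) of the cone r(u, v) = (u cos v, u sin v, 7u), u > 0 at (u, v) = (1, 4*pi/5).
H = 7*sqrt(2)/20

With E = 50, F = 0, G = u^2, L = 0, M = 0, N = 7*sqrt(2)*u^2/(10*Abs(u)), assemble
  H = (EN − 2FM + GL) / (2(EG − F²)) = 7*sqrt(2)/(20*Abs(u)).
At (u, v) = (1, 4*pi/5): H = 7*sqrt(2)/20.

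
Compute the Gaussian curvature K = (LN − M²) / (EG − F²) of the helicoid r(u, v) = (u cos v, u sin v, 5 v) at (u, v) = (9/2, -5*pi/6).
K = -400/32761

Coefficients of the first fundamental form: E = 1, F = 0, G = u^2 + 25.
Coefficients of the second fundamental form: L = 0, M = -5/sqrt(u^2 + 25), N = 0.
Assemble K = (LN − M²)/(EG − F²) = -25/(u^2 + 25)^2. At (u, v) = (9/2, -5*pi/6): K = -400/32761.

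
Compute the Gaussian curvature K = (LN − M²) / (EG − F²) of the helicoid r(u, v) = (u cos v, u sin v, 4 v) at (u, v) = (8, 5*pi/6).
K = -1/400

Coefficients of the first fundamental form: E = 1, F = 0, G = u^2 + 16.
Coefficients of the second fundamental form: L = 0, M = -4/sqrt(u^2 + 16), N = 0.
Assemble K = (LN − M²)/(EG − F²) = -16/(u^2 + 16)^2. At (u, v) = (8, 5*pi/6): K = -1/400.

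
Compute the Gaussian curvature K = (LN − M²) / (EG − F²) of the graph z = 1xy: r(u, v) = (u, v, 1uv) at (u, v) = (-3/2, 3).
K = -16/2401

Coefficients of the first fundamental form: E = v^2 + 1, F = u*v, G = u^2 + 1.
Coefficients of the second fundamental form: L = 0, M = 1/sqrt(u^2 + v^2 + 1), N = 0.
Assemble K = (LN − M²)/(EG − F²) = 1/((u^2*v^2 - (u^2 + 1)*(v^2 + 1))*(u^2 + v^2 + 1)). At (u, v) = (-3/2, 3): K = -16/2401.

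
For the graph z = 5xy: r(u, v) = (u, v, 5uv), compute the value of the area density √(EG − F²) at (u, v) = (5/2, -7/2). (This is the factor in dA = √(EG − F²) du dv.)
√(EG − F²)|_{(5/2, -7/2)} = 3*sqrt(206)/2

E = 25*v^2 + 1, F = 25*u*v, G = 25*u^2 + 1, so EG − F² = 25*u^2 + 25*v^2 + 1. Taking the positive square root: √(EG − F²) = sqrt(25*u^2 + 25*v^2 + 1). At (u, v) = (5/2, -7/2): 3*sqrt(206)/2.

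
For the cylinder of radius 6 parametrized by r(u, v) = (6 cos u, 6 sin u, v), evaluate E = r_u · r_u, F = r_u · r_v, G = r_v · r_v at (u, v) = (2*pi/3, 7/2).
E = 36;  F = 0;  G = 1

Partials: r_u = (-6*sin(u), 6*cos(u), 0), r_v = (0, 0, 1). As functions of (u, v):
  E = r_u · r_u = 36,
  F = r_u · r_v = 0,
  G = r_v · r_v = 1.
Evaluating at (u, v) = (2*pi/3, 7/2): E = 36, F = 0, G = 1.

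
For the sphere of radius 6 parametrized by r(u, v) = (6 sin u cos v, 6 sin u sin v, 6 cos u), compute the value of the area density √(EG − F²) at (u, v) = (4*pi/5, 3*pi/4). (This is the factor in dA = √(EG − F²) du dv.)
√(EG − F²)|_{(4*pi/5, 3*pi/4)} = 9*sqrt(10 - 2*sqrt(5))

E = 36, F = 0, G = 36*sin(u)^2, so EG − F² = 1296*sin(u)^2. Taking the positive square root: √(EG − F²) = 36*Abs(sin(u)). At (u, v) = (4*pi/5, 3*pi/4): 9*sqrt(10 - 2*sqrt(5)).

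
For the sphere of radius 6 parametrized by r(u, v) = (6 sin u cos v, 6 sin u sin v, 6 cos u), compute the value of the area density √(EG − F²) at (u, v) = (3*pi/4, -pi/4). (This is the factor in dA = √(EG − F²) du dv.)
√(EG − F²)|_{(3*pi/4, -pi/4)} = 18*sqrt(2)

E = 36, F = 0, G = 36*sin(u)^2, so EG − F² = 1296*sin(u)^2. Taking the positive square root: √(EG − F²) = 36*Abs(sin(u)). At (u, v) = (3*pi/4, -pi/4): 18*sqrt(2).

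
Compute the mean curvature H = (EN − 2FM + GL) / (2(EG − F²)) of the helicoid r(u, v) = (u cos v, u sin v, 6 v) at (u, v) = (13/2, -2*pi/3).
H = 0

With E = 1, F = 0, G = u^2 + 36, L = 0, M = -6/sqrt(u^2 + 36), N = 0, assemble
  H = (EN − 2FM + GL) / (2(EG − F²)) = 0.
At (u, v) = (13/2, -2*pi/3): H = 0.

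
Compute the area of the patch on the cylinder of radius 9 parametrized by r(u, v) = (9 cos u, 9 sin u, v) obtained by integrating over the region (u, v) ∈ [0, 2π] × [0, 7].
Area = 126*pi

Area = ∫∫ √(EG − F²) du dv with √(EG − F²) = 9. Integrating over [0, 2π] × [0, 7] gives 126*pi.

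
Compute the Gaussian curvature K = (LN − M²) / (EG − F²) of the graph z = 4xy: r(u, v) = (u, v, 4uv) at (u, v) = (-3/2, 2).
K = -16/10201

Coefficients of the first fundamental form: E = 16*v^2 + 1, F = 16*u*v, G = 16*u^2 + 1.
Coefficients of the second fundamental form: L = 0, M = 4/sqrt(16*u^2 + 16*v^2 + 1), N = 0.
Assemble K = (LN − M²)/(EG − F²) = -16/(256*u^4 + 512*u^2*v^2 + 32*u^2 + 256*v^4 + 32*v^2 + 1). At (u, v) = (-3/2, 2): K = -16/10201.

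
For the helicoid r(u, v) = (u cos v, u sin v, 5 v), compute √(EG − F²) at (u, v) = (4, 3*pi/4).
√(EG − F²)|_{(4, 3*pi/4)} = sqrt(41)

E = 1, F = 0, G = u^2 + 25; EG − F² = u^2 + 25; √(EG − F²) = sqrt(u^2 + 25). At the given point: sqrt(41).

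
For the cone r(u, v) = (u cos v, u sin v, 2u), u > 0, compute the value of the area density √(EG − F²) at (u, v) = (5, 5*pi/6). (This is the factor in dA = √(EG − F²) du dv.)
√(EG − F²)|_{(5, 5*pi/6)} = 5*sqrt(5)

E = 5, F = 0, G = u^2, so EG − F² = 5*u^2. Taking the positive square root: √(EG − F²) = sqrt(5)*Abs(u). At (u, v) = (5, 5*pi/6): 5*sqrt(5).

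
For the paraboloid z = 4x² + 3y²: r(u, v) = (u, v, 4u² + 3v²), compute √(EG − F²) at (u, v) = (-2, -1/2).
√(EG − F²)|_{(-2, -1/2)} = sqrt(266)

E = 64*u^2 + 1, F = 48*u*v, G = 36*v^2 + 1; EG − F² = 64*u^2 + 36*v^2 + 1; √(EG − F²) = sqrt(64*u^2 + 36*v^2 + 1). At the given point: sqrt(266).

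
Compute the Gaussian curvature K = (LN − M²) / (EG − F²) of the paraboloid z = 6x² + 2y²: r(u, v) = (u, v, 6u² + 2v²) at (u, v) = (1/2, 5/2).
K = 48/18769

Coefficients of the first fundamental form: E = 144*u^2 + 1, F = 48*u*v, G = 16*v^2 + 1.
Coefficients of the second fundamental form: L = 12/sqrt(144*u^2 + 16*v^2 + 1), M = 0, N = 4/sqrt(144*u^2 + 16*v^2 + 1).
Assemble K = (LN − M²)/(EG − F²) = 48/(20736*u^4 + 4608*u^2*v^2 + 288*u^2 + 256*v^4 + 32*v^2 + 1). At (u, v) = (1/2, 5/2): K = 48/18769.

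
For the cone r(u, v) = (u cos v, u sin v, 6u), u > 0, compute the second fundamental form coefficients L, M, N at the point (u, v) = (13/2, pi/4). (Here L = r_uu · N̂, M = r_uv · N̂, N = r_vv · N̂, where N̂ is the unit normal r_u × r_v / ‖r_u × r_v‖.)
L = 0;  M = 0;  N = 39*sqrt(37)/37

Compute the unit normal N̂(u, v) = (-6*sqrt(37)*u*cos(v)/(37*Abs(u)), -6*sqrt(37)*u*sin(v)/(37*Abs(u)), sqrt(37)*u/(37*Abs(u))), and the second partials r_uu, r_uv, r_vv. Take dot products:
  L(u, v) = r_uu · N̂ = 0,
  M(u, v) = r_uv · N̂ = 0,
  N(u, v) = r_vv · N̂ = 6*sqrt(37)*u^2/(37*Abs(u)).
Evaluating at (u, v) = (13/2, pi/4):
  L = 0, M = 0, N = 39*sqrt(37)/37.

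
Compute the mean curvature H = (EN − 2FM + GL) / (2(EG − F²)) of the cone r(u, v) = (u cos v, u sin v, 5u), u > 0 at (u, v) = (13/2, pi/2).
H = 5*sqrt(26)/338

With E = 26, F = 0, G = u^2, L = 0, M = 0, N = 5*sqrt(26)*u^2/(26*Abs(u)), assemble
  H = (EN − 2FM + GL) / (2(EG − F²)) = 5*sqrt(26)/(52*Abs(u)).
At (u, v) = (13/2, pi/2): H = 5*sqrt(26)/338.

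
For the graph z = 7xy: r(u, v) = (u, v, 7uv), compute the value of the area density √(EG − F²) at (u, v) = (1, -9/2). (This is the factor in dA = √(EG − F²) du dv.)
√(EG − F²)|_{(1, -9/2)} = sqrt(4169)/2

E = 49*v^2 + 1, F = 49*u*v, G = 49*u^2 + 1, so EG − F² = 49*u^2 + 49*v^2 + 1. Taking the positive square root: √(EG − F²) = sqrt(49*u^2 + 49*v^2 + 1). At (u, v) = (1, -9/2): sqrt(4169)/2.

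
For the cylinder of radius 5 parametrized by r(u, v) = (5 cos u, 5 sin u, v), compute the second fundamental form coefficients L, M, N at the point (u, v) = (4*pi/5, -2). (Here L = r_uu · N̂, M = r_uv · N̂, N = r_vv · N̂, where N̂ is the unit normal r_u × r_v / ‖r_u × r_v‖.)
L = -5;  M = 0;  N = 0

Compute the unit normal N̂(u, v) = (cos(u), sin(u), 0), and the second partials r_uu, r_uv, r_vv. Take dot products:
  L(u, v) = r_uu · N̂ = -5,
  M(u, v) = r_uv · N̂ = 0,
  N(u, v) = r_vv · N̂ = 0.
Evaluating at (u, v) = (4*pi/5, -2):
  L = -5, M = 0, N = 0.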